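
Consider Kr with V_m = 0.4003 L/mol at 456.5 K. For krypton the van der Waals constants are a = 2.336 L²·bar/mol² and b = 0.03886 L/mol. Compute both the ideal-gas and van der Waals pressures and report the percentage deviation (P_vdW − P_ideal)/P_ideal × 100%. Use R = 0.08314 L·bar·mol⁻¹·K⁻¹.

Ideal: P_ideal = RT/V_m = (0.08314)(456.5)/0.4003 = 94.8124 bar
vdW: P = RT/(V_m − b) − a/V_m² = 37.9534/0.361440 − 2.336/0.160240 = 105.006 − 14.5781 = 90.428 bar
% deviation = (90.428 − 94.8124)/94.8124 × 100% = -4.62%

-4.62 %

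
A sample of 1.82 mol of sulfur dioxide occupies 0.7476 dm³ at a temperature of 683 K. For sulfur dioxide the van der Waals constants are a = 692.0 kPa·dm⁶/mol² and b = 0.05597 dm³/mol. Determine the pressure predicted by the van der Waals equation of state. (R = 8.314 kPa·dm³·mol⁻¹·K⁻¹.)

P = nRT/(V − nb) − a n²/V²
nRT/(V − nb) = (1.82)(8.314)(683)/(0.7476 − 1.82×0.05597) = 10335/0.64573 = 16005 kPa
a n²/V² = (692.0)(1.82)²/(0.7476)² = 4101.2 kPa
P = 16005 − 4101.2 = 11904 kPa

P ≈ 11904 kPa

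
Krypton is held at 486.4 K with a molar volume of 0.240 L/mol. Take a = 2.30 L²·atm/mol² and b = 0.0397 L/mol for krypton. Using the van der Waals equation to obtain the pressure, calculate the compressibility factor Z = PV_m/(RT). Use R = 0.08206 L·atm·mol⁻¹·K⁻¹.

P = RT/(V_m − b) − a/V_m² = (0.08206)(486.4)/(0.240 − 0.0397) − 2.30/(0.240)²
  = 39.914/0.20030 − 39.931 = 199.27 − 39.931 = 159.34 atm
Z = PV_m/(RT) = (159.34)(0.240)/((0.08206)(486.4)) = 38.242/39.914 = 0.9581

Z ≈ 0.9581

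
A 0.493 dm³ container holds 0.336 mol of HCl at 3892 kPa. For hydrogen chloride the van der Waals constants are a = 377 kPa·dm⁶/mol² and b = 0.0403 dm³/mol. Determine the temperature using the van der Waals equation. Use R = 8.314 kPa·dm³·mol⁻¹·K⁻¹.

T ≈ 698.1 K

T = (P + a n²/V²)(V − nb)/(nR)
P + a n²/V² = 3892 + (377)(0.336)²/(0.493)² = 4067.1 kPa
V − nb = 0.493 − (0.336)(0.0403) = 0.47946 dm³
T = (4067.1)(0.47946)/((0.336)(8.314)) = 698.1 K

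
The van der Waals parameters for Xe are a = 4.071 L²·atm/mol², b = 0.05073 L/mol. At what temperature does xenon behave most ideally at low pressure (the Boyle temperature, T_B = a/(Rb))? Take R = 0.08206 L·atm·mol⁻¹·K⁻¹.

For a van der Waals gas the second virial coefficient B₂ = b − a/(RT) vanishes at T_B = a/(Rb).
T_B = 4.071/(0.08206×0.05073) = 4.071/0.0041629 = 977.9 K

T_B ≈ 977.9 K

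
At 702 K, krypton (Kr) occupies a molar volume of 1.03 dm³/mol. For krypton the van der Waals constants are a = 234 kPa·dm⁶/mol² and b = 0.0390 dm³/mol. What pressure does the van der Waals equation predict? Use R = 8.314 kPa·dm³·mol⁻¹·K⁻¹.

P ≈ 5669 kPa

P = RT/(V_m − b) − a/V_m²
RT/(V_m − b) = (8.314)(702)/(1.03 − 0.0390) = 5836.4/0.99100 = 5889.4 kPa
a/V_m² = 234/(1.03)² = 220.57 kPa
P = 5889.4 − 220.57 = 5669 kPa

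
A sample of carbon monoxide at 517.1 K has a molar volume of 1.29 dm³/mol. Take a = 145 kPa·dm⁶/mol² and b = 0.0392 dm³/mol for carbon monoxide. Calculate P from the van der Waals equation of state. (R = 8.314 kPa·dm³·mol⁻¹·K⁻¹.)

P = RT/(V_m − b) − a/V_m²
RT/(V_m − b) = (8.314)(517.1)/(1.29 − 0.0392) = 4299.2/1.2508 = 3437.2 kPa
a/V_m² = 145/(1.29)² = 87.134 kPa
P = 3437.2 − 87.134 = 3350 kPa

P ≈ 3350 kPa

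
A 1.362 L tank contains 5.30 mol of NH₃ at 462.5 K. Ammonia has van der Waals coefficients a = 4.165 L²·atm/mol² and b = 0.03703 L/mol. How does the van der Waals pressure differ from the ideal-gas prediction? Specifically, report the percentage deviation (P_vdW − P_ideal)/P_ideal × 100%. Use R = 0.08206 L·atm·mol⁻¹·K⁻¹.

Ideal: P_ideal = nRT/V = (5.30)(0.08206)(462.5)/1.362 = 147.687 atm
vdW: P = nRT/(V − nb) − a n²/V² = 201.150/1.16574 − 116.995/1.85504 = 172.551 − 63.0687 = 109.482 atm
% deviation = (109.482 − 147.687)/147.687 × 100% = -25.87%

-25.87 %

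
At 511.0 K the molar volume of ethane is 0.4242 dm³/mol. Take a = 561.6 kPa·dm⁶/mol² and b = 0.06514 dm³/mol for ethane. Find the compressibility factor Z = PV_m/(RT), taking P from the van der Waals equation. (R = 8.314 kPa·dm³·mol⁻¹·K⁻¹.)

P = RT/(V_m − b) − a/V_m² = (8.314)(511.0)/(0.4242 − 0.06514) − 561.6/(0.4242)²
  = 4248.5/0.35906 − 3120.9 = 11832 − 3120.9 = 8711 kPa
Z = PV_m/(RT) = (8711)(0.4242)/((8.314)(511.0)) = 3695.2/4248.5 = 0.8698

Z ≈ 0.8698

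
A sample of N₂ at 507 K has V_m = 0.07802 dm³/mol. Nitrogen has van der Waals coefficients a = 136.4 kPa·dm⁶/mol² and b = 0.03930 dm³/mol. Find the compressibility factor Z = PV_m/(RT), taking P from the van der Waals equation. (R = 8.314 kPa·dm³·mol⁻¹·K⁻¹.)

Z ≈ 1.600

P = RT/(V_m − b) − a/V_m² = (8.314)(507)/(0.07802 − 0.03930) − 136.4/(0.07802)²
  = 4215.2/0.038720 − 22408 = 108864 − 22408 = 86456 kPa
Z = PV_m/(RT) = (86456)(0.07802)/((8.314)(507)) = 6745.3/4215.2 = 1.600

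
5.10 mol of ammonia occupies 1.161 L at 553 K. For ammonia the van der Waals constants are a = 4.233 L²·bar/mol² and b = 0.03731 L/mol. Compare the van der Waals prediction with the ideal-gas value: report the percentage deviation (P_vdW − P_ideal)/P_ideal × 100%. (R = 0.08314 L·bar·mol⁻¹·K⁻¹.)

-20.84 %

Ideal: P_ideal = nRT/V = (5.10)(0.08314)(553)/1.161 = 201.964 bar
vdW: P = nRT/(V − nb) − a n²/V² = 234.480/0.970719 − 110.100/1.34792 = 241.553 − 81.6814 = 159.872 bar
% deviation = (159.872 − 201.964)/201.964 × 100% = -20.84%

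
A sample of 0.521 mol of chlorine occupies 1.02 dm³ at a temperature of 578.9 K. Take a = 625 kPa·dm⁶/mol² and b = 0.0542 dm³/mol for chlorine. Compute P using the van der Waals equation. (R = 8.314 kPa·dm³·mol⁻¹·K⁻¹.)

P ≈ 2365 kPa

P = nRT/(V − nb) − a n²/V²
nRT/(V − nb) = (0.521)(8.314)(578.9)/(1.02 − 0.521×0.0542) = 2507.6/0.99176 = 2528.4 kPa
a n²/V² = (625)(0.521)²/(1.02)² = 163.06 kPa
P = 2528.4 − 163.06 = 2365 kPa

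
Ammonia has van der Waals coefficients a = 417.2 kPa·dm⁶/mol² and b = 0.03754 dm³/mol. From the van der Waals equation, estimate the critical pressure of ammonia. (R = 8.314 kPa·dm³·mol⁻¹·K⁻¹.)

P_c ≈ 10965 kPa

For a van der Waals gas, P_c = a/(27b²).
P_c = 417.2/(27×(0.03754)²) = 417.2/0.038050 = 10965 kPa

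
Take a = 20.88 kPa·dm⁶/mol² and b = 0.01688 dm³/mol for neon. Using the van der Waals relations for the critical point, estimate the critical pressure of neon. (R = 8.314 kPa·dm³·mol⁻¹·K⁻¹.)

For a van der Waals gas, P_c = a/(27b²).
P_c = 20.88/(27×(0.01688)²) = 20.88/0.0076932 = 2714 kPa

P_c ≈ 2714 kPa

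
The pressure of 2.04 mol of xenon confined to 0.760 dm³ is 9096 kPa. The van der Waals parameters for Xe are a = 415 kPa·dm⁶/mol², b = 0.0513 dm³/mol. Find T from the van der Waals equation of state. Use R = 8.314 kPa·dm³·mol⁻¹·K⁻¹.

T ≈ 467.0 K

T = (P + a n²/V²)(V − nb)/(nR)
P + a n²/V² = 9096 + (415)(2.04)²/(0.760)² = 12086 kPa
V − nb = 0.760 − (2.04)(0.0513) = 0.65535 dm³
T = (12086)(0.65535)/((2.04)(8.314)) = 467.0 K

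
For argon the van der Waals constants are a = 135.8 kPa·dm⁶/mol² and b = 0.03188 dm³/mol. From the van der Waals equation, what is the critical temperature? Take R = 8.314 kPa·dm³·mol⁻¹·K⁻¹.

For a van der Waals gas, T_c = 8a/(27Rb).
T_c = 8×135.8/(27×8.314×0.03188) = 1086.4/7.1564 = 151.8 K

T_c ≈ 151.8 K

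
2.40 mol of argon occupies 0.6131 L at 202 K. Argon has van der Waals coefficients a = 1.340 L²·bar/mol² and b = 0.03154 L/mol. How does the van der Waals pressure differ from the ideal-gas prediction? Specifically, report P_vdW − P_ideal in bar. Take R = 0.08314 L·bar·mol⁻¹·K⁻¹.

ΔP ≈ -11.27 bar

Ideal: P_ideal = nRT/V = (2.40)(0.08314)(202)/0.6131 = 65.7418 bar
vdW: P = nRT/(V − nb) − a n²/V² = 40.3063/0.537404 − 7.71840/0.375892 = 75.0019 − 20.5336 = 54.4683 bar
ΔP = 54.4683 − 65.7418 = -11.27 bar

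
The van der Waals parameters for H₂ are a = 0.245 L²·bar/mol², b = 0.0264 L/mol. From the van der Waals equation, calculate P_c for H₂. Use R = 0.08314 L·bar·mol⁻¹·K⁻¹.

For a van der Waals gas, P_c = a/(27b²).
P_c = 0.245/(27×(0.0264)²) = 0.245/0.018818 = 13.02 bar

P_c ≈ 13.02 bar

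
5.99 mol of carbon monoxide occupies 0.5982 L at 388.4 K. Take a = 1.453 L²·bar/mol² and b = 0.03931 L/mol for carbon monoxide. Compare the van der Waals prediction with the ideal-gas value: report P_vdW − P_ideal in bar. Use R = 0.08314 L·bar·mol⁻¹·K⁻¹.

Ideal: P_ideal = nRT/V = (5.99)(0.08314)(388.4)/0.5982 = 323.348 bar
vdW: P = nRT/(V − nb) − a n²/V² = 193.427/0.362733 − 52.1338/0.357843 = 533.249 − 145.689 = 387.560 bar
ΔP = 387.560 − 323.348 = 64.21 bar

ΔP ≈ 64.21 bar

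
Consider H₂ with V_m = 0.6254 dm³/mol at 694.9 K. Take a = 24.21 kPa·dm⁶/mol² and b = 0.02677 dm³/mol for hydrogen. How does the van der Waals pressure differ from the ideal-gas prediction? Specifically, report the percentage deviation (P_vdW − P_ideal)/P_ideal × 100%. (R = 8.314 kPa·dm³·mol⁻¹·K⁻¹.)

Ideal: P_ideal = RT/V_m = (8.314)(694.9)/0.6254 = 9237.93 kPa
vdW: P = RT/(V_m − b) − a/V_m² = 5777.40/0.598630 − 24.21/0.391125 = 9651.04 − 61.8984 = 9589.14 kPa
% deviation = (9589.14 − 9237.93)/9237.93 × 100% = 3.80%

3.80 %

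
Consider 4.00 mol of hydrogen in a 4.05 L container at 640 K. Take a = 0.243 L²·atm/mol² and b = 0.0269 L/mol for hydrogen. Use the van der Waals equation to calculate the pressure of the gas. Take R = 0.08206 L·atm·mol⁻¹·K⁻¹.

P ≈ 53.05 atm

P = nRT/(V − nb) − a n²/V²
nRT/(V − nb) = (4.00)(0.08206)(640)/(4.05 − 4.00×0.0269) = 210.07/3.9424 = 53.285 atm
a n²/V² = (0.243)(4.00)²/(4.05)² = 0.23704 atm
P = 53.285 − 0.23704 = 53.05 atm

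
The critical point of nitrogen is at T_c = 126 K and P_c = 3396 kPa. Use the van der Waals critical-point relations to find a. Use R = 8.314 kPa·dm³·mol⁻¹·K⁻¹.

a ≈ 136.3 kPa·dm⁶/mol²

From T_c = 8a/(27Rb) and P_c = a/(27b²): a = 27 R² T_c²/(64 P_c).
a = 27×(8.314)²×(126)²/(64×3396) = 29629539/217344 = 136.3 kPa·dm⁶/mol²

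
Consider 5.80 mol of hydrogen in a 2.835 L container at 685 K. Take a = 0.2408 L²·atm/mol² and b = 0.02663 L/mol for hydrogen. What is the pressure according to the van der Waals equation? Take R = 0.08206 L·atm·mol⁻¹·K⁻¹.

P ≈ 120.6 atm

P = nRT/(V − nb) − a n²/V²
nRT/(V − nb) = (5.80)(0.08206)(685)/(2.835 − 5.80×0.02663) = 326.02/2.6805 = 121.63 atm
a n²/V² = (0.2408)(5.80)²/(2.835)² = 1.0079 atm
P = 121.63 − 1.0079 = 120.6 atm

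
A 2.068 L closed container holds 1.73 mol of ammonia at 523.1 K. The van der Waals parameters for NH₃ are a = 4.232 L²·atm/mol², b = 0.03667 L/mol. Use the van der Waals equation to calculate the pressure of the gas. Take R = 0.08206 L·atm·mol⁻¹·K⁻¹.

P ≈ 34.08 atm

P = nRT/(V − nb) − a n²/V²
nRT/(V − nb) = (1.73)(0.08206)(523.1)/(2.068 − 1.73×0.03667) = 74.261/2.0046 = 37.045 atm
a n²/V² = (4.232)(1.73)²/(2.068)² = 2.9617 atm
P = 37.045 − 2.9617 = 34.08 atm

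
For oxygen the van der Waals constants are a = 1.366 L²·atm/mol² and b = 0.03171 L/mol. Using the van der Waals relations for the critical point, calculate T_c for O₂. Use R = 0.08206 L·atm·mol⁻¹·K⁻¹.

For a van der Waals gas, T_c = 8a/(27Rb).
T_c = 8×1.366/(27×0.08206×0.03171) = 10.928/0.070257 = 155.5 K

T_c ≈ 155.5 K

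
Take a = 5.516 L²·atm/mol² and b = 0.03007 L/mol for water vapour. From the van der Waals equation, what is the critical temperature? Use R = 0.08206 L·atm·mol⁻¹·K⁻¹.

T_c ≈ 662.3 K

For a van der Waals gas, T_c = 8a/(27Rb).
T_c = 8×5.516/(27×0.08206×0.03007) = 44.128/0.066624 = 662.3 K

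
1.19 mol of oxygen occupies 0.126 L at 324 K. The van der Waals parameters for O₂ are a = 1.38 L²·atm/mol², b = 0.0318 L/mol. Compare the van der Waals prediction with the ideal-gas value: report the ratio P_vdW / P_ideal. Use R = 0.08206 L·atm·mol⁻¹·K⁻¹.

P_vdW / P_ideal ≈ 0.9390

Ideal: P_ideal = nRT/V = (1.19)(0.08206)(324)/0.126 = 251.104 atm
vdW: P = nRT/(V − nb) − a n²/V² = 31.6391/0.0881580 − 1.95422/0.0158760 = 358.891 − 123.093 = 235.798 atm
Ratio = 235.798/251.104 = 0.9390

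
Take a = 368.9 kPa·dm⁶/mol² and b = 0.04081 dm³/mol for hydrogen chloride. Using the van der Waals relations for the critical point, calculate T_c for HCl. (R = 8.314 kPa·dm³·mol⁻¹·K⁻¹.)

T_c ≈ 322.2 K

For a van der Waals gas, T_c = 8a/(27Rb).
T_c = 8×368.9/(27×8.314×0.04081) = 2951.2/9.1609 = 322.2 K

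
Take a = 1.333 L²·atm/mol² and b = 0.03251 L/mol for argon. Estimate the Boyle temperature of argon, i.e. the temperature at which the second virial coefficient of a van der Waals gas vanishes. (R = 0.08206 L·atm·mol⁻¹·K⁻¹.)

For a van der Waals gas the second virial coefficient B₂ = b − a/(RT) vanishes at T_B = a/(Rb).
T_B = 1.333/(0.08206×0.03251) = 1.333/0.0026678 = 499.7 K

T_B ≈ 499.7 K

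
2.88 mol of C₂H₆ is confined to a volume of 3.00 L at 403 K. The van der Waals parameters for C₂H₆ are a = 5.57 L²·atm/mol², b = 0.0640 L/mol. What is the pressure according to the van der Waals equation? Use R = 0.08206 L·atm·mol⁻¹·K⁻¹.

P = nRT/(V − nb) − a n²/V²
nRT/(V − nb) = (2.88)(0.08206)(403)/(3.00 − 2.88×0.0640) = 95.242/2.8157 = 33.825 atm
a n²/V² = (5.57)(2.88)²/(3.00)² = 5.1333 atm
P = 33.825 − 5.1333 = 28.69 atm

P ≈ 28.69 atm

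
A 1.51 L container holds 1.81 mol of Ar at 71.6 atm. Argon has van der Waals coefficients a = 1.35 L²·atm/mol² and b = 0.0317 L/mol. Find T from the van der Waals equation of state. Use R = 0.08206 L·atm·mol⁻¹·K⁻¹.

T = (P + a n²/V²)(V − nb)/(nR)
P + a n²/V² = 71.6 + (1.35)(1.81)²/(1.51)² = 73.540 atm
V − nb = 1.51 − (1.81)(0.0317) = 1.4526 L
T = (73.540)(1.4526)/((1.81)(0.08206)) = 719.2 K

T ≈ 719.2 K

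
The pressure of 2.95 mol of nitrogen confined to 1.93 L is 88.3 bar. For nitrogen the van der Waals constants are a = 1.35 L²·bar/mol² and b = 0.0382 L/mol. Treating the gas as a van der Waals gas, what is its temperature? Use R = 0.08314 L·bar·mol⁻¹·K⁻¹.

T ≈ 677.6 K

T = (P + a n²/V²)(V − nb)/(nR)
P + a n²/V² = 88.3 + (1.35)(2.95)²/(1.93)² = 91.454 bar
V − nb = 1.93 − (2.95)(0.0382) = 1.8173 L
T = (91.454)(1.8173)/((2.95)(0.08314)) = 677.6 K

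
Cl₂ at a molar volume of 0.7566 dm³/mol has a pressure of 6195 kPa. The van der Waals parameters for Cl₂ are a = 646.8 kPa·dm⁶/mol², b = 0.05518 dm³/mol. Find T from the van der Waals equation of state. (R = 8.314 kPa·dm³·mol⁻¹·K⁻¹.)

T = (P + a/V_m²)(V_m − b)/R
P + a/V_m² = 6195 + 646.8/(0.7566)² = 7324.9 kPa
V_m − b = 0.7566 − 0.05518 = 0.70142 dm³/mol
T = (7324.9)(0.70142)/8.314 = 618.0 K

T ≈ 618.0 K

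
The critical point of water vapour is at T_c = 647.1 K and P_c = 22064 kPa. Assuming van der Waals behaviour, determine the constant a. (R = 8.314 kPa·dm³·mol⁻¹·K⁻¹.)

From T_c = 8a/(27Rb) and P_c = a/(27b²): a = 27 R² T_c²/(64 P_c).
a = 27×(8.314)²×(647.1)²/(64×22064) = 781495720/1412096 = 553.4 kPa·dm⁶/mol²

a ≈ 553.4 kPa·dm⁶/mol²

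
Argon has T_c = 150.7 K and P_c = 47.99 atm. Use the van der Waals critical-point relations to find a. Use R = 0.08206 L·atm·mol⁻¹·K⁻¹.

a ≈ 1.344 L²·atm/mol²

From T_c = 8a/(27Rb) and P_c = a/(27b²): a = 27 R² T_c²/(64 P_c).
a = 27×(0.08206)²×(150.7)²/(64×47.99) = 4129.1/3071.4 = 1.344 L²·atm/mol²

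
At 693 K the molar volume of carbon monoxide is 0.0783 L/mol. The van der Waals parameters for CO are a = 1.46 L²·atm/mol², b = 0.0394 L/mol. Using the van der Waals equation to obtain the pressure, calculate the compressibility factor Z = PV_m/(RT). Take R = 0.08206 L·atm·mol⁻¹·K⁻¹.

P = RT/(V_m − b) − a/V_m² = (0.08206)(693)/(0.0783 − 0.0394) − 1.46/(0.0783)²
  = 56.868/0.038900 − 238.14 = 1461.9 − 238.14 = 1223.8 atm
Z = PV_m/(RT) = (1223.8)(0.0783)/((0.08206)(693)) = 95.824/56.868 = 1.685

Z ≈ 1.685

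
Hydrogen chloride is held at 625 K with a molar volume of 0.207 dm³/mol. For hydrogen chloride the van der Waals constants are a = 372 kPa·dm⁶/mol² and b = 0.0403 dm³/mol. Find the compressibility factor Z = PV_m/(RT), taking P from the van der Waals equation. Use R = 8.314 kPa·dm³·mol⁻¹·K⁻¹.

Z ≈ 0.8959

P = RT/(V_m − b) − a/V_m² = (8.314)(625)/(0.207 − 0.0403) − 372/(0.207)²
  = 5196.3/0.16670 − 8681.6 = 31172 − 8681.6 = 22490 kPa
Z = PV_m/(RT) = (22490)(0.207)/((8.314)(625)) = 4655.4/5196.3 = 0.8959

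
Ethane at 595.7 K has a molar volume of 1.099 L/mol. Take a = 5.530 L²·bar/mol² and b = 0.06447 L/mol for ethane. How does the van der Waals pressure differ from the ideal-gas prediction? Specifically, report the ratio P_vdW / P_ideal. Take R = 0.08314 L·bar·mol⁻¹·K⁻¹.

Ideal: P_ideal = RT/V_m = (0.08314)(595.7)/1.099 = 45.0651 bar
vdW: P = RT/(V_m − b) − a/V_m² = 49.5265/1.03453 − 5.530/1.20780 = 47.8734 − 4.57857 = 43.2948 bar
Ratio = 43.2948/45.0651 = 0.9607

P_vdW / P_ideal ≈ 0.9607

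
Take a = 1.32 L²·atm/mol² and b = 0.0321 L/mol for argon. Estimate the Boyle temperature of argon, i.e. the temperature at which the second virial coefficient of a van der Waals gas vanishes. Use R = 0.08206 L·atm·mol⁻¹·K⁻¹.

For a van der Waals gas the second virial coefficient B₂ = b − a/(RT) vanishes at T_B = a/(Rb).
T_B = 1.32/(0.08206×0.0321) = 1.32/0.0026341 = 501.1 K

T_B ≈ 501.1 K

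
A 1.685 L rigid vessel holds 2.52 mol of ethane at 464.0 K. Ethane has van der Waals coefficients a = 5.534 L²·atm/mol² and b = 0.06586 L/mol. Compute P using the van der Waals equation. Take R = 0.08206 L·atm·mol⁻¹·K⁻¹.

P = nRT/(V − nb) − a n²/V²
nRT/(V − nb) = (2.52)(0.08206)(464.0)/(1.685 − 2.52×0.06586) = 95.951/1.5190 = 63.167 atm
a n²/V² = (5.534)(2.52)²/(1.685)² = 12.378 atm
P = 63.167 − 12.378 = 50.79 atm

P ≈ 50.79 atm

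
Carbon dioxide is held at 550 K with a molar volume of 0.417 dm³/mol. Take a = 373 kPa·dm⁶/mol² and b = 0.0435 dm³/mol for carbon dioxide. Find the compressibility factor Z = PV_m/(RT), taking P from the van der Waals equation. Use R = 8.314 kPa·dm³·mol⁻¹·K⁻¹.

Z ≈ 0.9209

P = RT/(V_m − b) − a/V_m² = (8.314)(550)/(0.417 − 0.0435) − 373/(0.417)²
  = 4572.7/0.37350 − 2145.0 = 12243 − 2145.0 = 10098 kPa
Z = PV_m/(RT) = (10098)(0.417)/((8.314)(550)) = 4210.9/4572.7 = 0.9209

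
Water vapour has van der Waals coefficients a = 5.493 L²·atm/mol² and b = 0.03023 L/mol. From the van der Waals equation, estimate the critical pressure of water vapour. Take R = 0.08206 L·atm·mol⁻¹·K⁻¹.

P_c ≈ 222.6 atm

For a van der Waals gas, P_c = a/(27b²).
P_c = 5.493/(27×(0.03023)²) = 5.493/0.024674 = 222.6 atm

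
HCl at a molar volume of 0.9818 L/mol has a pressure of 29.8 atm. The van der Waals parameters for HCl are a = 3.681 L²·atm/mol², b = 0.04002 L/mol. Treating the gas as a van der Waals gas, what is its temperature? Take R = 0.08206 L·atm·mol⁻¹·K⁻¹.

T ≈ 385.8 K

T = (P + a/V_m²)(V_m − b)/R
P + a/V_m² = 29.8 + 3.681/(0.9818)² = 33.619 atm
V_m − b = 0.9818 − 0.04002 = 0.94178 L/mol
T = (33.619)(0.94178)/0.08206 = 385.8 K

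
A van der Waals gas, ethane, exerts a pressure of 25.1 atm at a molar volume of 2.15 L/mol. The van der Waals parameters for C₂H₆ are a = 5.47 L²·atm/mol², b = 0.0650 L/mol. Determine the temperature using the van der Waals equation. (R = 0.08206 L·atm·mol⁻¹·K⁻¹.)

T = (P + a/V_m²)(V_m − b)/R
P + a/V_m² = 25.1 + 5.47/(2.15)² = 26.283 atm
V_m − b = 2.15 − 0.0650 = 2.0850 L/mol
T = (26.283)(2.0850)/0.08206 = 667.8 K

T ≈ 667.8 K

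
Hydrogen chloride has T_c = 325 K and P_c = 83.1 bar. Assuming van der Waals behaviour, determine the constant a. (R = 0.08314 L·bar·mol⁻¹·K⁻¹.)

From T_c = 8a/(27Rb) and P_c = a/(27b²): a = 27 R² T_c²/(64 P_c).
a = 27×(0.08314)²×(325)²/(64×83.1) = 19713/5318.4 = 3.707 L²·bar/mol²

a ≈ 3.707 L²·bar/mol²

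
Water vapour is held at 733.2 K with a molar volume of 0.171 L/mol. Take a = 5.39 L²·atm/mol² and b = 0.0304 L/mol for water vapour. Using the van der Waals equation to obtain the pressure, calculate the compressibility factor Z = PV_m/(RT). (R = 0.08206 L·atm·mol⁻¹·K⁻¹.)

P = RT/(V_m − b) − a/V_m² = (0.08206)(733.2)/(0.171 − 0.0304) − 5.39/(0.171)²
  = 60.166/0.14060 − 184.33 = 427.92 − 184.33 = 243.59 atm
Z = PV_m/(RT) = (243.59)(0.171)/((0.08206)(733.2)) = 41.654/60.166 = 0.6923

Z ≈ 0.6923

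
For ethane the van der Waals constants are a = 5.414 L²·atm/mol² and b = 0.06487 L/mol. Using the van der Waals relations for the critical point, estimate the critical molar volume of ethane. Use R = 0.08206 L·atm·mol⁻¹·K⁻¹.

For a van der Waals gas, V_m,c = 3b.
V_m,c = 3×0.06487 = 0.1946 L/mol

V_m,c ≈ 0.1946 L/mol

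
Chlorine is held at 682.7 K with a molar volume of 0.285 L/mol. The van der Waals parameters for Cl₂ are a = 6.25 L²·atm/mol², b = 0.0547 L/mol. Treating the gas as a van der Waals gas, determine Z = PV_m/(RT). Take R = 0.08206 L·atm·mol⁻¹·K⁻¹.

P = RT/(V_m − b) − a/V_m² = (0.08206)(682.7)/(0.285 − 0.0547) − 6.25/(0.285)²
  = 56.022/0.23030 − 76.947 = 243.26 − 76.947 = 166.31 atm
Z = PV_m/(RT) = (166.31)(0.285)/((0.08206)(682.7)) = 47.398/56.022 = 0.8461

Z ≈ 0.8461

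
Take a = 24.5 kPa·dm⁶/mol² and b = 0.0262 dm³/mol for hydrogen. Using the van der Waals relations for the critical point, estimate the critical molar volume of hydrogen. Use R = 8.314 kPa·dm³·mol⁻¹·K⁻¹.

V_m,c ≈ 0.07860 dm³/mol

For a van der Waals gas, V_m,c = 3b.
V_m,c = 3×0.0262 = 0.07860 dm³/mol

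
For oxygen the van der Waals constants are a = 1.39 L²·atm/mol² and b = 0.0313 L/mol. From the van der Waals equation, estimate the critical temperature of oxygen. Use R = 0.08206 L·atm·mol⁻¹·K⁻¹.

T_c ≈ 160.3 K

For a van der Waals gas, T_c = 8a/(27Rb).
T_c = 8×1.39/(27×0.08206×0.0313) = 11.120/0.069349 = 160.3 K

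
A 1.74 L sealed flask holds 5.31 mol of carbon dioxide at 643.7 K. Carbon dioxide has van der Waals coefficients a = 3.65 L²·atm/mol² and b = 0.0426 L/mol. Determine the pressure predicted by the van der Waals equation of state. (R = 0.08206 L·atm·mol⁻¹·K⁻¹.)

P ≈ 151.3 atm

P = nRT/(V − nb) − a n²/V²
nRT/(V − nb) = (5.31)(0.08206)(643.7)/(1.74 − 5.31×0.0426) = 280.48/1.5138 = 185.28 atm
a n²/V² = (3.65)(5.31)²/(1.74)² = 33.993 atm
P = 185.28 − 33.993 = 151.3 atm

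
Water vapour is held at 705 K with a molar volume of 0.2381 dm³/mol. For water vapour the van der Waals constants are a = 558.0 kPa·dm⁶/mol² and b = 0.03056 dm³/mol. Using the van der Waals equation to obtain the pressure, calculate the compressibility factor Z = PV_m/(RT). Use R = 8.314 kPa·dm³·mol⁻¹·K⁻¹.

P = RT/(V_m − b) − a/V_m² = (8.314)(705)/(0.2381 − 0.03056) − 558.0/(0.2381)²
  = 5861.4/0.20754 − 9842.7 = 28242 − 9842.7 = 18399 kPa
Z = PV_m/(RT) = (18399)(0.2381)/((8.314)(705)) = 4380.8/5861.4 = 0.7474

Z ≈ 0.7474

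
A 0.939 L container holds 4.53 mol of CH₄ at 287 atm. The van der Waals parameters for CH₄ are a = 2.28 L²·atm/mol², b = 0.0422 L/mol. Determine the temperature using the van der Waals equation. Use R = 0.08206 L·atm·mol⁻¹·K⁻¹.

T = (P + a n²/V²)(V − nb)/(nR)
P + a n²/V² = 287 + (2.28)(4.53)²/(0.939)² = 340.06 atm
V − nb = 0.939 − (4.53)(0.0422) = 0.74783 L
T = (340.06)(0.74783)/((4.53)(0.08206)) = 684.1 K

T ≈ 684.1 K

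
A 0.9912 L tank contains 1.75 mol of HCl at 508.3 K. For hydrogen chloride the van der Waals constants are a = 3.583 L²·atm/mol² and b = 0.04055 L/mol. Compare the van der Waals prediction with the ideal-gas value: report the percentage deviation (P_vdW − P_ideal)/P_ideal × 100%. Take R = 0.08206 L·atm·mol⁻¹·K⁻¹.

-7.45 %

Ideal: P_ideal = nRT/V = (1.75)(0.08206)(508.3)/0.9912 = 73.6425 atm
vdW: P = nRT/(V − nb) − a n²/V² = 72.9944/0.920238 − 10.9729/0.982477 = 79.3212 − 11.1686 = 68.1526 atm
% deviation = (68.1526 − 73.6425)/73.6425 × 100% = -7.45%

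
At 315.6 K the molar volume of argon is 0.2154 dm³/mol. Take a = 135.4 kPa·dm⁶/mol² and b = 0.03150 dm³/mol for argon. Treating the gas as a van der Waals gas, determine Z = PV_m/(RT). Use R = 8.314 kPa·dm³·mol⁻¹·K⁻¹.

P = RT/(V_m − b) − a/V_m² = (8.314)(315.6)/(0.2154 − 0.03150) − 135.4/(0.2154)²
  = 2623.9/0.18390 − 2918.3 = 14268 − 2918.3 = 11350 kPa
Z = PV_m/(RT) = (11350)(0.2154)/((8.314)(315.6)) = 2444.8/2623.9 = 0.9317

Z ≈ 0.9317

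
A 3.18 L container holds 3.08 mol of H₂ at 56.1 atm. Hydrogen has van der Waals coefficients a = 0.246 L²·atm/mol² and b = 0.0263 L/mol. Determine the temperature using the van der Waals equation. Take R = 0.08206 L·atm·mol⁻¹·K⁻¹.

T = (P + a n²/V²)(V − nb)/(nR)
P + a n²/V² = 56.1 + (0.246)(3.08)²/(3.18)² = 56.331 atm
V − nb = 3.18 − (3.08)(0.0263) = 3.0990 L
T = (56.331)(3.0990)/((3.08)(0.08206)) = 690.7 K

T ≈ 690.7 K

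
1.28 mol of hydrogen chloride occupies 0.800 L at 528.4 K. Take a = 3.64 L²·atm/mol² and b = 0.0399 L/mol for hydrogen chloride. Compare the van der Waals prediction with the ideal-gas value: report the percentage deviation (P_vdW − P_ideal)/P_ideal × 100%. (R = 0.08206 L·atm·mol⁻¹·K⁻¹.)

Ideal: P_ideal = nRT/V = (1.28)(0.08206)(528.4)/0.800 = 69.3768 atm
vdW: P = nRT/(V − nb) − a n²/V² = 55.5014/0.748928 − 5.96378/0.640000 = 74.1078 − 9.31841 = 64.7894 atm
% deviation = (64.7894 − 69.3768)/69.3768 × 100% = -6.61%

-6.61 %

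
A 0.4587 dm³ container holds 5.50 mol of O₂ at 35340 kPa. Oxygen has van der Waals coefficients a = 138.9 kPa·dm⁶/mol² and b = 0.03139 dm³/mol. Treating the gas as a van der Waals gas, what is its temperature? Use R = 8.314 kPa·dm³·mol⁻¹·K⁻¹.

T = (P + a n²/V²)(V − nb)/(nR)
P + a n²/V² = 35340 + (138.9)(5.50)²/(0.4587)² = 55310 kPa
V − nb = 0.4587 − (5.50)(0.03139) = 0.28606 dm³
T = (55310)(0.28606)/((5.50)(8.314)) = 346.0 K

T ≈ 346.0 K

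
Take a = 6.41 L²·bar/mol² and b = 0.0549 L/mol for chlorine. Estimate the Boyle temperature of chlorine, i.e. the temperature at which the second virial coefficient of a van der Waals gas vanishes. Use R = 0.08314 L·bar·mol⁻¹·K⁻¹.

T_B ≈ 1404 K

For a van der Waals gas the second virial coefficient B₂ = b − a/(RT) vanishes at T_B = a/(Rb).
T_B = 6.41/(0.08314×0.0549) = 6.41/0.0045644 = 1404 K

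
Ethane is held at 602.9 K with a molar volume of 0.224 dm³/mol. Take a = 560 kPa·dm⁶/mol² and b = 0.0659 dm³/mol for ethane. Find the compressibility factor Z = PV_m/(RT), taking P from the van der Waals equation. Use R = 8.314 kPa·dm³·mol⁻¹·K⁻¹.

P = RT/(V_m − b) − a/V_m² = (8.314)(602.9)/(0.224 − 0.0659) − 560/(0.224)²
  = 5012.5/0.15810 − 11161 = 31705 − 11161 = 20544 kPa
Z = PV_m/(RT) = (20544)(0.224)/((8.314)(602.9)) = 4601.9/5012.5 = 0.9181

Z ≈ 0.9181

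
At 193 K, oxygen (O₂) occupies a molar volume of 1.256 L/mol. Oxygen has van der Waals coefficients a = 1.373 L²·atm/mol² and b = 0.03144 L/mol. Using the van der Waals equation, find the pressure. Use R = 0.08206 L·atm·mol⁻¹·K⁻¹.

P = RT/(V_m − b) − a/V_m²
RT/(V_m − b) = (0.08206)(193)/(1.256 − 0.03144) = 15.838/1.2246 = 12.933 atm
a/V_m² = 1.373/(1.256)² = 0.87034 atm
P = 12.933 − 0.87034 = 12.06 atm

P ≈ 12.06 atm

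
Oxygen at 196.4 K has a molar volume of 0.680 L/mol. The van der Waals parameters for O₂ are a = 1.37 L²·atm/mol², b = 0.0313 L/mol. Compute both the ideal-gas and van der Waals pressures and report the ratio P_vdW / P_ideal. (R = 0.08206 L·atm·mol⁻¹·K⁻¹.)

Ideal: P_ideal = RT/V_m = (0.08206)(196.4)/0.680 = 23.7009 atm
vdW: P = RT/(V_m − b) − a/V_m² = 16.1166/0.648700 − 1.37/0.462400 = 24.8445 − 2.96280 = 21.8817 atm
Ratio = 21.8817/23.7009 = 0.9232

P_vdW / P_ideal ≈ 0.9232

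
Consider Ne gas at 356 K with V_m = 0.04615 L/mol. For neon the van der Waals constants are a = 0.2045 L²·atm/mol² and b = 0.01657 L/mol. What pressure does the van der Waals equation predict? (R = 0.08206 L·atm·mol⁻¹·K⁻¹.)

P = RT/(V_m − b) − a/V_m²
RT/(V_m − b) = (0.08206)(356)/(0.04615 − 0.01657) = 29.213/0.029580 = 987.59 atm
a/V_m² = 0.2045/(0.04615)² = 96.017 atm
P = 987.59 − 96.017 = 891.6 atm

P ≈ 891.6 atm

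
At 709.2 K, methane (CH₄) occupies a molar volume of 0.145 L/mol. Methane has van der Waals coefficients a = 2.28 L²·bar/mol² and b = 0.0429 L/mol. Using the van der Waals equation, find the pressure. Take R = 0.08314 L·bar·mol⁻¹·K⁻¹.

P = RT/(V_m − b) − a/V_m²
RT/(V_m − b) = (0.08314)(709.2)/(0.145 − 0.0429) = 58.963/0.10210 = 577.50 bar
a/V_m² = 2.28/(0.145)² = 108.44 bar
P = 577.50 − 108.44 = 469.1 bar

P ≈ 469.1 bar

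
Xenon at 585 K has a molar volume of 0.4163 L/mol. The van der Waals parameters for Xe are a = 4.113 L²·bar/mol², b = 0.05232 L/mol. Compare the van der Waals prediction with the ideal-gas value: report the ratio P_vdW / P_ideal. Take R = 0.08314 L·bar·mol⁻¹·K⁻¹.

Ideal: P_ideal = RT/V_m = (0.08314)(585)/0.4163 = 116.831 bar
vdW: P = RT/(V_m − b) − a/V_m² = 48.6369/0.363980 − 4.113/0.173306 = 133.625 − 23.7326 = 109.892 bar
Ratio = 109.892/116.831 = 0.9406

P_vdW / P_ideal ≈ 0.9406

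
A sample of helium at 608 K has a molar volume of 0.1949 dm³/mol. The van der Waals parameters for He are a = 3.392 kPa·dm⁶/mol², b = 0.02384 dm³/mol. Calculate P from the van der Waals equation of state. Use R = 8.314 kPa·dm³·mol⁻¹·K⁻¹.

P ≈ 29461 kPa

P = RT/(V_m − b) − a/V_m²
RT/(V_m − b) = (8.314)(608)/(0.1949 − 0.02384) = 5054.9/0.17106 = 29550 kPa
a/V_m² = 3.392/(0.1949)² = 89.296 kPa
P = 29550 − 89.296 = 29461 kPa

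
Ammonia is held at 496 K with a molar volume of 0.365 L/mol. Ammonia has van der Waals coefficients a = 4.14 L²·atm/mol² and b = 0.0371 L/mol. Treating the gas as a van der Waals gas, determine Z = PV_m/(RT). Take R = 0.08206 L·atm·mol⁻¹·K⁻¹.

Z ≈ 0.8345

P = RT/(V_m − b) − a/V_m² = (0.08206)(496)/(0.365 − 0.0371) − 4.14/(0.365)²
  = 40.702/0.32790 − 31.075 = 124.13 − 31.075 = 93.06 atm
Z = PV_m/(RT) = (93.06)(0.365)/((0.08206)(496)) = 33.967/40.702 = 0.8345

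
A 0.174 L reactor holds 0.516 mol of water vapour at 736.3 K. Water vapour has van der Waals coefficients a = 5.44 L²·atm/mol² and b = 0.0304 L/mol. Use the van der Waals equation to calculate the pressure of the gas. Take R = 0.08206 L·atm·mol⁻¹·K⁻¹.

P ≈ 149.1 atm

P = nRT/(V − nb) − a n²/V²
nRT/(V − nb) = (0.516)(0.08206)(736.3)/(0.174 − 0.516×0.0304) = 31.177/0.15831 = 196.94 atm
a n²/V² = (5.44)(0.516)²/(0.174)² = 47.841 atm
P = 196.94 − 47.841 = 149.1 atm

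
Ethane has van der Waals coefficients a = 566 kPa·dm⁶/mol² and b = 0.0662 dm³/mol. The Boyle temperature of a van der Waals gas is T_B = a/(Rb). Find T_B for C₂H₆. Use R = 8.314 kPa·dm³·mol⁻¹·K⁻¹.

For a van der Waals gas the second virial coefficient B₂ = b − a/(RT) vanishes at T_B = a/(Rb).
T_B = 566/(8.314×0.0662) = 566/0.55039 = 1028 K

T_B ≈ 1028 K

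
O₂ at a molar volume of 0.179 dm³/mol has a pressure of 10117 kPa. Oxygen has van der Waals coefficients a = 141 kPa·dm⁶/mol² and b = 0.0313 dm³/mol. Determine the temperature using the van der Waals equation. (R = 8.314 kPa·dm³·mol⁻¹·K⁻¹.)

T = (P + a/V_m²)(V_m − b)/R
P + a/V_m² = 10117 + 141/(0.179)² = 14518 kPa
V_m − b = 0.179 − 0.0313 = 0.14770 dm³/mol
T = (14518)(0.14770)/8.314 = 257.9 K

T ≈ 257.9 K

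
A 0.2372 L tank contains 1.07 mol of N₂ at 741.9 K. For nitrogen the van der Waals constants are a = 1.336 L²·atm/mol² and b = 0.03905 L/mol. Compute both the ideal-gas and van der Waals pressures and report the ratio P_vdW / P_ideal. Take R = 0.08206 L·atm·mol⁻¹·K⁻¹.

Ideal: P_ideal = nRT/V = (1.07)(0.08206)(741.9)/0.2372 = 274.629 atm
vdW: P = nRT/(V − nb) − a n²/V² = 65.1419/0.195417 − 1.52959/0.0562638 = 333.348 − 27.1860 = 306.162 atm
Ratio = 306.162/274.629 = 1.115

P_vdW / P_ideal ≈ 1.115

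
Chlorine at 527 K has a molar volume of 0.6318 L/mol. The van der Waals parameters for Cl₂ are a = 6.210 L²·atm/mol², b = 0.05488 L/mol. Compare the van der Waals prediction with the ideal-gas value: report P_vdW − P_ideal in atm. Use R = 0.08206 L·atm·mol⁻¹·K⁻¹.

ΔP ≈ -9.046 atm

Ideal: P_ideal = RT/V_m = (0.08206)(527)/0.6318 = 68.4483 atm
vdW: P = RT/(V_m − b) − a/V_m² = 43.2456/0.576920 − 6.210/0.399171 = 74.9594 − 15.5572 = 59.4022 atm
ΔP = 59.4022 − 68.4483 = -9.046 atm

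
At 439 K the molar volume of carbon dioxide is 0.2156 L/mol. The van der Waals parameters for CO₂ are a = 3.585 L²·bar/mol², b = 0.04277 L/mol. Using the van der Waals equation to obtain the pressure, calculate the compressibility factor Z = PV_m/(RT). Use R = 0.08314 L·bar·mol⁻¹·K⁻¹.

Z ≈ 0.7919

P = RT/(V_m − b) − a/V_m² = (0.08314)(439)/(0.2156 − 0.04277) − 3.585/(0.2156)²
  = 36.498/0.17283 − 77.124 = 211.18 − 77.124 = 134.06 bar
Z = PV_m/(RT) = (134.06)(0.2156)/((0.08314)(439)) = 28.903/36.498 = 0.7919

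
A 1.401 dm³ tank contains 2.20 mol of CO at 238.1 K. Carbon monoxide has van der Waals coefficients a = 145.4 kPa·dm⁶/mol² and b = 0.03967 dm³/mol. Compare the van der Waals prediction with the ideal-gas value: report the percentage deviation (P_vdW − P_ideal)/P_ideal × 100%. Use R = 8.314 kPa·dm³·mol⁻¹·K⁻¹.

Ideal: P_ideal = nRT/V = (2.20)(8.314)(238.1)/1.401 = 3108.52 kPa
vdW: P = nRT/(V − nb) − a n²/V² = 4355.04/1.31373 − 703.736/1.96280 = 3315.02 − 358.537 = 2956.48 kPa
% deviation = (2956.48 − 3108.52)/3108.52 × 100% = -4.89%

-4.89 %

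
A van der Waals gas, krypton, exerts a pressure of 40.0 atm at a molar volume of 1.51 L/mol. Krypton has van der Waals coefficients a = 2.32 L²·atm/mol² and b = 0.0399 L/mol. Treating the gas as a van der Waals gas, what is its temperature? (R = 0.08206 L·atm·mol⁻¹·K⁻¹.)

T = (P + a/V_m²)(V_m − b)/R
P + a/V_m² = 40.0 + 2.32/(1.51)² = 41.017 atm
V_m − b = 1.51 − 0.0399 = 1.4701 L/mol
T = (41.017)(1.4701)/0.08206 = 734.8 K

T ≈ 734.8 K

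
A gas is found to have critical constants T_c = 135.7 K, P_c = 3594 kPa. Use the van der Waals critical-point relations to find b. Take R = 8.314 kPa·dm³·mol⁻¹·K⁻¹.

From T_c = 8a/(27Rb) and P_c = a/(27b²): b = R T_c/(8 P_c).
b = (8.314)(135.7)/(8×3594) = 1128.2/28752 = 0.03924 dm³/mol

b ≈ 0.03924 dm³/mol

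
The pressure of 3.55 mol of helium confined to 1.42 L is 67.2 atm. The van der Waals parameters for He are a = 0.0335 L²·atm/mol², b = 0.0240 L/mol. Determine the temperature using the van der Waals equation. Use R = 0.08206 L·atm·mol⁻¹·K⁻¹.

T ≈ 308.9 K

T = (P + a n²/V²)(V − nb)/(nR)
P + a n²/V² = 67.2 + (0.0335)(3.55)²/(1.42)² = 67.409 atm
V − nb = 1.42 − (3.55)(0.0240) = 1.3348 L
T = (67.409)(1.3348)/((3.55)(0.08206)) = 308.9 K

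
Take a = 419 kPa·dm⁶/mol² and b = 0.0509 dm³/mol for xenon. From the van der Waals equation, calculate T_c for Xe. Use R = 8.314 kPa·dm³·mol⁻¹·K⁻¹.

T_c ≈ 293.4 K

For a van der Waals gas, T_c = 8a/(27Rb).
T_c = 8×419/(27×8.314×0.0509) = 3352.0/11.426 = 293.4 K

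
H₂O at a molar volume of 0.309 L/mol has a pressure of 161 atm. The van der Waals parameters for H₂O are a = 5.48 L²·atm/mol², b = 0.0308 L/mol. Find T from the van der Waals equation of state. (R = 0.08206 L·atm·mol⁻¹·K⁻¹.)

T = (P + a/V_m²)(V_m − b)/R
P + a/V_m² = 161 + 5.48/(0.309)² = 218.39 atm
V_m − b = 0.309 − 0.0308 = 0.27820 L/mol
T = (218.39)(0.27820)/0.08206 = 740.4 K

T ≈ 740.4 K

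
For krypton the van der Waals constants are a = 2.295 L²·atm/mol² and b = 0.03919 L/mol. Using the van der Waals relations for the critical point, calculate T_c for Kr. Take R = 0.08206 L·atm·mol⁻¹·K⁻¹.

T_c ≈ 211.4 K

For a van der Waals gas, T_c = 8a/(27Rb).
T_c = 8×2.295/(27×0.08206×0.03919) = 18.360/0.086830 = 211.4 K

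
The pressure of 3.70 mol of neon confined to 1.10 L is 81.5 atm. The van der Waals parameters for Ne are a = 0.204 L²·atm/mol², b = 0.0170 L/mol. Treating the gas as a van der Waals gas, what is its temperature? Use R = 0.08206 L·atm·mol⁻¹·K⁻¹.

T = (P + a n²/V²)(V − nb)/(nR)
P + a n²/V² = 81.5 + (0.204)(3.70)²/(1.10)² = 83.808 atm
V − nb = 1.10 − (3.70)(0.0170) = 1.0371 L
T = (83.808)(1.0371)/((3.70)(0.08206)) = 286.3 K

T ≈ 286.3 K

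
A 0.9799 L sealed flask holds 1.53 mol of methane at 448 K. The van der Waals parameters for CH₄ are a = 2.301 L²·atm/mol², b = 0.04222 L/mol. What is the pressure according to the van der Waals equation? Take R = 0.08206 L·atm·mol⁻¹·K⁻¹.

P = nRT/(V − nb) − a n²/V²
nRT/(V − nb) = (1.53)(0.08206)(448)/(0.9799 − 1.53×0.04222) = 56.247/0.91530 = 61.452 atm
a n²/V² = (2.301)(1.53)²/(0.9799)² = 5.6097 atm
P = 61.452 − 5.6097 = 55.84 atm

P ≈ 55.84 atm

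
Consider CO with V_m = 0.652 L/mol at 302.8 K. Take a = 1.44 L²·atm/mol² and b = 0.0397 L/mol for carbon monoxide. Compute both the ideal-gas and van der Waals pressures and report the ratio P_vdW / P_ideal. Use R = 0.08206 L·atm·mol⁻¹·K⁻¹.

Ideal: P_ideal = RT/V_m = (0.08206)(302.8)/0.652 = 38.1101 atm
vdW: P = RT/(V_m − b) − a/V_m² = 24.8478/0.612300 − 1.44/0.425104 = 40.5811 − 3.38741 = 37.1937 atm
Ratio = 37.1937/38.1101 = 0.9760

P_vdW / P_ideal ≈ 0.9760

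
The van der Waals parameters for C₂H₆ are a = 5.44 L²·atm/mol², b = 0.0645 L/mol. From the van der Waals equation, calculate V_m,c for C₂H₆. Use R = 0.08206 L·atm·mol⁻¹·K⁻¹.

For a van der Waals gas, V_m,c = 3b.
V_m,c = 3×0.0645 = 0.1935 L/mol

V_m,c ≈ 0.1935 L/mol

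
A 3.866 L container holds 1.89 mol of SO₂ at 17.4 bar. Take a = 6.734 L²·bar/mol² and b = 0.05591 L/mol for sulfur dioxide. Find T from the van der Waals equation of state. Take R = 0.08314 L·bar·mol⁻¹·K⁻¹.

T ≈ 454.9 K

T = (P + a n²/V²)(V − nb)/(nR)
P + a n²/V² = 17.4 + (6.734)(1.89)²/(3.866)² = 19.009 bar
V − nb = 3.866 − (1.89)(0.05591) = 3.7603 L
T = (19.009)(3.7603)/((1.89)(0.08314)) = 454.9 K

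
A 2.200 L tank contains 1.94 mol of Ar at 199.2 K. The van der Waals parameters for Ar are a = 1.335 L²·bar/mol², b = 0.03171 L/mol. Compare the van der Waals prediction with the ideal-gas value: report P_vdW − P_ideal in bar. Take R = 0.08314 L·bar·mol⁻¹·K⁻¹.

Ideal: P_ideal = nRT/V = (1.94)(0.08314)(199.2)/2.200 = 14.6042 bar
vdW: P = nRT/(V − nb) − a n²/V² = 32.1293/2.13848 − 5.02441/4.84000 = 15.0244 − 1.03810 = 13.9863 bar
ΔP = 13.9863 − 14.6042 = -0.618 bar

ΔP ≈ -0.618 bar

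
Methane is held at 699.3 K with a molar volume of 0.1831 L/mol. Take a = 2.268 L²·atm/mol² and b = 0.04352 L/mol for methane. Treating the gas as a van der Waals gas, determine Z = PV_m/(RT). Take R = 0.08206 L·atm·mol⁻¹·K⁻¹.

Z ≈ 1.096

P = RT/(V_m − b) − a/V_m² = (0.08206)(699.3)/(0.1831 − 0.04352) − 2.268/(0.1831)²
  = 57.385/0.13958 − 67.650 = 411.13 − 67.650 = 343.48 atm
Z = PV_m/(RT) = (343.48)(0.1831)/((0.08206)(699.3)) = 62.891/57.385 = 1.096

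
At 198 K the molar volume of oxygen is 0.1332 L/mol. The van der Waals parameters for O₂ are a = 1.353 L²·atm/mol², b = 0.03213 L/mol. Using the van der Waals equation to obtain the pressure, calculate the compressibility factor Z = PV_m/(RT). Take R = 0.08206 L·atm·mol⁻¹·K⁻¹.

Z ≈ 0.6927

P = RT/(V_m − b) − a/V_m² = (0.08206)(198)/(0.1332 − 0.03213) − 1.353/(0.1332)²
  = 16.248/0.10107 − 76.259 = 160.76 − 76.259 = 84.50 atm
Z = PV_m/(RT) = (84.50)(0.1332)/((0.08206)(198)) = 11.255/16.248 = 0.6927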